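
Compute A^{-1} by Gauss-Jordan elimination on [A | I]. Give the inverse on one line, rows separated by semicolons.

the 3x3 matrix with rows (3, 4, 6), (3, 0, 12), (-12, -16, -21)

Gauss-Jordan on [A | I]:
R1 <- (1/3)*R1:  [   1  4/3    2  |  1/3    0    0 ]
R2 <- R2 - (3)*R1:  [  0  -4   6  |  -1   1   0 ]
R3 <- R3 - (-12)*R1:  [ 0  0  3  |  4  0  1 ]
R2 <- (1/-4)*R2:  [    0     1  -3/2  |   1/4  -1/4     0 ]
R1 <- R1 - (4/3)*R2:  [   1    0    4  |    0  1/3    0 ]
R3 <- (1/3)*R3:  [   0    0    1  |  4/3    0  1/3 ]
R1 <- R1 - (4)*R3:  [     1      0      0  |  -16/3    1/3   -4/3 ]
R2 <- R2 - (-3/2)*R3:  [    0     1     0  |   9/4  -1/4   1/2 ]
Right block of [I | A^{-1}] is the inverse:
[ -16/3   1/3  -4/3 ]
[   9/4  -1/4   1/2 ]
[   4/3     0   1/3 ]

inverse = [-16/3 1/3 -4/3; 9/4 -1/4 1/2; 4/3 0 1/3]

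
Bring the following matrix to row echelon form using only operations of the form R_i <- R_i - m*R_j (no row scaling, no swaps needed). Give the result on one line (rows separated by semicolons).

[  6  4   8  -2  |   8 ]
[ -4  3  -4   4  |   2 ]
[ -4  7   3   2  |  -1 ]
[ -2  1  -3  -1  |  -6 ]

REF = [6 4 8 -2 8; 0 17/3 4/3 8/3 22/3; 0 0 103/17 -66/17 -139/17; 0 0 0 -343/103 -777/103]

Forward elimination:
R2 <- R2 - (-2/3)*R1:  [    0  17/3   4/3   8/3  22/3 ]
R3 <- R3 - (-2/3)*R1:  [    0  29/3  25/3   2/3  13/3 ]
R4 <- R4 - (-1/3)*R1:  [     0    7/3   -1/3   -5/3  -10/3 ]
R3 <- R3 - (29/17)*R2:  [       0        0   103/17   -66/17  -139/17 ]
R4 <- R4 - (7/17)*R2:  [       0        0   -15/17   -47/17  -108/17 ]
R4 <- R4 - (-15/103)*R3:  [        0         0         0  -343/103  -777/103 ]
Row echelon form:
[ 6     4       8        -2  |         8 ]
[ 0  17/3     4/3       8/3  |      22/3 ]
[ 0     0  103/17    -66/17  |   -139/17 ]
[ 0     0       0  -343/103  |  -777/103 ]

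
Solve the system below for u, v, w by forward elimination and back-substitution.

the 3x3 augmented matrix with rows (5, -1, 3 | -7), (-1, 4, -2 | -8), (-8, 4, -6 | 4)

Forward elimination on [A|b]:
R2 <- R2 - (-1/5)*R1:  [     0   19/5   -7/5  -47/5 ]
R3 <- R3 - (-8/5)*R1:  [     0   12/5   -6/5  -36/5 ]
R3 <- R3 - (12/19)*R2:  [      0       0   -6/19  -24/19 ]
Row echelon form:
[ 5    -1      3  |      -7 ]
[ 0  19/5   -7/5  |   -47/5 ]
[ 0     0  -6/19  |  -24/19 ]
Back-substitution:
w = (-24/19) / (-6/19) = 4
v = (-47/5 - (-7/5)*(4)) / (19/5) = -1
u = (-7 - (-1)*(-1) - (3)*(4)) / 5 = -4

(-4, -1, 4)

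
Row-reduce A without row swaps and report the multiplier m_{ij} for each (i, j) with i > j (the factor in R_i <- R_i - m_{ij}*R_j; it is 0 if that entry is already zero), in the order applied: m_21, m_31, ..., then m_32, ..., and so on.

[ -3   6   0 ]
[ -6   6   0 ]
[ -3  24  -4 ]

multipliers: 2, 1, -3

Forward elimination:
R2 <- R2 - (2)*R1:  [  0  -6   0 ]
R3 <- R3 - (1)*R1:  [  0  18  -4 ]
R3 <- R3 - (-3)*R2:  [  0   0  -4 ]
Multipliers (in order of application): m_{21} = 2, m_{31} = 1, m_{32} = -3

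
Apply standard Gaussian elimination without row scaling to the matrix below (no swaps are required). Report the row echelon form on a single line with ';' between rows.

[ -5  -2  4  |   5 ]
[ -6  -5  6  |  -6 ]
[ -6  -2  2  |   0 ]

Forward elimination:
R2 <- R2 - (6/5)*R1:  [     0  -13/5    6/5    -12 ]
R3 <- R3 - (6/5)*R1:  [     0    2/5  -14/5     -6 ]
R3 <- R3 - (-2/13)*R2:  [       0        0   -34/13  -102/13 ]
Row echelon form:
[ -5     -2       4  |        5 ]
[  0  -13/5     6/5  |      -12 ]
[  0      0  -34/13  |  -102/13 ]

REF = [-5 -2 4 5; 0 -13/5 6/5 -12; 0 0 -34/13 -102/13]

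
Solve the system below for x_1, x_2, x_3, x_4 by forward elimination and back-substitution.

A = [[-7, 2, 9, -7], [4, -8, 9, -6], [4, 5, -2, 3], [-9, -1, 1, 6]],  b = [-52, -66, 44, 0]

(2, 4, -2, 4)

Forward elimination on [A|b]:
R2 <- R2 - (-4/7)*R1:  [      0   -48/7    99/7     -10  -670/7 ]
R3 <- R3 - (-4/7)*R1:  [     0   43/7   22/7     -1  100/7 ]
R4 <- R4 - (9/7)*R1:  [     0  -25/7  -74/7     15  468/7 ]
R3 <- R3 - (-43/48)*R2:  [        0         0    253/16   -239/24  -1715/24 ]
R4 <- R4 - (25/48)*R2:  [       0        0  -287/16   485/24  2801/24 ]
R4 <- R4 - (-287/253)*R3:  [         0          0          0   6764/759  27056/759 ]
Row echelon form:
[ -7      2       9        -7  |        -52 ]
[  0  -48/7    99/7       -10  |     -670/7 ]
[  0      0  253/16   -239/24  |   -1715/24 ]
[  0      0       0  6764/759  |  27056/759 ]
Back-substitution:
x_4 = (27056/759) / (6764/759) = 4
x_3 = (-1715/24 - (-239/24)*(4)) / (253/16) = -2
x_2 = (-670/7 - (99/7)*(-2) - (-10)*(4)) / (-48/7) = 4
x_1 = (-52 - (2)*(4) - (9)*(-2) - (-7)*(4)) / -7 = 2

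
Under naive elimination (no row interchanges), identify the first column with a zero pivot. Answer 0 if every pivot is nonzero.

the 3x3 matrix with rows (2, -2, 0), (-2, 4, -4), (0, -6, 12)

Naive forward elimination:
R2 <- R2 - (-1)*R1:  [  0   2  -4 ]
R3 <- R3 - (-3)*R2:  [ 0  0  0 ]
Matrix at this point:
[ 2  -2   0 ]
[ 0   2  -4 ]
[ 0   0   0 ]
Pivot entry (3,3) in the last row is zero and there are no rows below to swap with -> zero pivot in column 3 (A is singular).

first zero-pivot column = 3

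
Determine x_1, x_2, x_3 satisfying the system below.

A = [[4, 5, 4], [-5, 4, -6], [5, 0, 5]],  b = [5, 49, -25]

Forward elimination on [A|b]:
R2 <- R2 - (-5/4)*R1:  [     0   41/4     -1  221/4 ]
R3 <- R3 - (5/4)*R1:  [      0   -25/4       0  -125/4 ]
R3 <- R3 - (-25/41)*R2:  [      0       0  -25/41  100/41 ]
Row echelon form:
[ 4     5       4  |       5 ]
[ 0  41/4      -1  |   221/4 ]
[ 0     0  -25/41  |  100/41 ]
Back-substitution:
x_3 = (100/41) / (-25/41) = -4
x_2 = (221/4 - (-1)*(-4)) / (41/4) = 5
x_1 = (5 - (5)*(5) - (4)*(-4)) / 4 = -1

(-1, 5, -4)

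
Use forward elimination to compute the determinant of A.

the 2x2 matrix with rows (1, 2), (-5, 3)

Forward elimination:
R2 <- R2 - (-5)*R1:  [  0  13 ]
Upper-triangular form:
[ 1   2 ]
[ 0  13 ]
det(A) = (-1)^0 * (1) * (13) = 13  (0 row swaps -> sign +1)

det(A) = 13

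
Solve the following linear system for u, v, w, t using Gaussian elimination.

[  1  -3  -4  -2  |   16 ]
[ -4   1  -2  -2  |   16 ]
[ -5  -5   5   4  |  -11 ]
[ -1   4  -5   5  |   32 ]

(-2, 0, -5, 1)

Forward elimination on [A|b]:
R2 <- R2 - (-4)*R1:  [   0  -11  -18  -10   80 ]
R3 <- R3 - (-5)*R1:  [   0  -20  -15   -6   69 ]
R4 <- R4 - (-1)*R1:  [  0   1  -9   3  48 ]
R3 <- R3 - (20/11)*R2:  [       0        0   195/11   134/11  -841/11 ]
R4 <- R4 - (-1/11)*R2:  [       0        0  -117/11    23/11   608/11 ]
R4 <- R4 - (-3/5)*R3:  [    0     0     0  47/5  47/5 ]
Row echelon form:
[ 1   -3      -4      -2  |       16 ]
[ 0  -11     -18     -10  |       80 ]
[ 0    0  195/11  134/11  |  -841/11 ]
[ 0    0       0    47/5  |     47/5 ]
Back-substitution:
t = (47/5) / (47/5) = 1
w = (-841/11 - (134/11)*(1)) / (195/11) = -5
v = (80 - (-18)*(-5) - (-10)*(1)) / -11 = 0
u = (16 - (-3)*(0) - (-4)*(-5) - (-2)*(1)) / 1 = -2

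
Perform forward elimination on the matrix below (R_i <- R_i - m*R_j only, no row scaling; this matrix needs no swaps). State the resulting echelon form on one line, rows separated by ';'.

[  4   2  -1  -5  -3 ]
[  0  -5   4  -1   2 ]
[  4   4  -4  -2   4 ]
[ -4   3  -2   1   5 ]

Forward elimination:
R3 <- R3 - (1)*R1:  [  0   2  -3   3   7 ]
R4 <- R4 - (-1)*R1:  [  0   5  -3  -4   2 ]
R3 <- R3 - (-2/5)*R2:  [    0     0  -7/5  13/5  39/5 ]
R4 <- R4 - (-1)*R2:  [  0   0   1  -5   4 ]
R4 <- R4 - (-5/7)*R3:  [     0      0      0  -22/7   67/7 ]
Row echelon form:
[ 4   2    -1     -5    -3 ]
[ 0  -5     4     -1     2 ]
[ 0   0  -7/5   13/5  39/5 ]
[ 0   0     0  -22/7  67/7 ]

REF = [4 2 -1 -5 -3; 0 -5 4 -1 2; 0 0 -7/5 13/5 39/5; 0 0 0 -22/7 67/7]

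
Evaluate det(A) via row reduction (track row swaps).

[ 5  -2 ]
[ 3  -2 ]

det(A) = -4

Forward elimination:
R2 <- R2 - (3/5)*R1:  [    0  -4/5 ]
Upper-triangular form:
[ 5    -2 ]
[ 0  -4/5 ]
det(A) = (-1)^0 * (5) * (-4/5) = -4  (0 row swaps -> sign +1)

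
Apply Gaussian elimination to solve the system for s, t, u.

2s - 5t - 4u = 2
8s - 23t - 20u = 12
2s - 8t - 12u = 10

(-1, 0, -1)

Forward elimination on [A|b]:
R2 <- R2 - (4)*R1:  [  0  -3  -4   4 ]
R3 <- R3 - (1)*R1:  [  0  -3  -8   8 ]
R3 <- R3 - (1)*R2:  [  0   0  -4   4 ]
Row echelon form:
[ 2  -5  -4  |  2 ]
[ 0  -3  -4  |  4 ]
[ 0   0  -4  |  4 ]
Back-substitution:
u = (4) / -4 = -1
t = (4 - (-4)*(-1)) / -3 = 0
s = (2 - (-5)*(0) - (-4)*(-1)) / 2 = -1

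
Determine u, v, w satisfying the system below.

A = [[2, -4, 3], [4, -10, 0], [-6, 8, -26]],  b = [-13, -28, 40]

(3, 4, -1)

Forward elimination on [A|b]:
R2 <- R2 - (2)*R1:  [  0  -2  -6  -2 ]
R3 <- R3 - (-3)*R1:  [   0   -4  -17    1 ]
R3 <- R3 - (2)*R2:  [  0   0  -5   5 ]
Row echelon form:
[ 2  -4   3  |  -13 ]
[ 0  -2  -6  |   -2 ]
[ 0   0  -5  |    5 ]
Back-substitution:
w = (5) / -5 = -1
v = (-2 - (-6)*(-1)) / -2 = 4
u = (-13 - (-4)*(4) - (3)*(-1)) / 2 = 3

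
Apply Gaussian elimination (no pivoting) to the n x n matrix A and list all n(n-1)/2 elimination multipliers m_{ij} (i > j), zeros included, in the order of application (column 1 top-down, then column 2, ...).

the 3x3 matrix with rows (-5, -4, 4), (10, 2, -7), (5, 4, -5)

Forward elimination:
R2 <- R2 - (-2)*R1:  [  0  -6   1 ]
R3 <- R3 - (-1)*R1:  [  0   0  -1 ]
R3: entry in column 2 is already 0 -> m_{32} = 0 (no row operation needed)
Multipliers (in order of application): m_{21} = -2, m_{31} = -1, m_{32} = 0

multipliers: -2, -1, 0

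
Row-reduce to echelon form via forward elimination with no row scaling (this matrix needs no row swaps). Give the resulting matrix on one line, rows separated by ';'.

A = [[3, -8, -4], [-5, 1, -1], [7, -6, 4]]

Forward elimination:
R2 <- R2 - (-5/3)*R1:  [     0  -37/3  -23/3 ]
R3 <- R3 - (7/3)*R1:  [    0  38/3  40/3 ]
R3 <- R3 - (-38/37)*R2:  [      0       0  202/37 ]
Row echelon form:
[ 3     -8      -4 ]
[ 0  -37/3   -23/3 ]
[ 0      0  202/37 ]

REF = [3 -8 -4; 0 -37/3 -23/3; 0 0 202/37]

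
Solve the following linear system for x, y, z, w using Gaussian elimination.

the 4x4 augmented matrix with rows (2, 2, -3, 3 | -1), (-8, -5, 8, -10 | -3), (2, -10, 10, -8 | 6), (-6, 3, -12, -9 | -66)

Forward elimination on [A|b]:
R2 <- R2 - (-4)*R1:  [  0   3  -4   2  -7 ]
R3 <- R3 - (1)*R1:  [   0  -12   13  -11    7 ]
R4 <- R4 - (-3)*R1:  [   0    9  -21    0  -69 ]
R3 <- R3 - (-4)*R2:  [   0    0   -3   -3  -21 ]
R4 <- R4 - (3)*R2:  [   0    0   -9   -6  -48 ]
R4 <- R4 - (3)*R3:  [  0   0   0   3  15 ]
Row echelon form:
[ 2  2  -3   3  |   -1 ]
[ 0  3  -4   2  |   -7 ]
[ 0  0  -3  -3  |  -21 ]
[ 0  0   0   3  |   15 ]
Back-substitution:
w = (15) / 3 = 5
z = (-21 - (-3)*(5)) / -3 = 2
y = (-7 - (-4)*(2) - (2)*(5)) / 3 = -3
x = (-1 - (2)*(-3) - (-3)*(2) - (3)*(5)) / 2 = -2

(-2, -3, 2, 5)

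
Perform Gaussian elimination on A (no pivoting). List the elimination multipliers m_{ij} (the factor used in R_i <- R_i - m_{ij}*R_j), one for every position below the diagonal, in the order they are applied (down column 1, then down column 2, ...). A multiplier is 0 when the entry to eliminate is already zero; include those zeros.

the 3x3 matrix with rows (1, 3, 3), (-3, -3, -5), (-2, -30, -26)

Forward elimination:
R2 <- R2 - (-3)*R1:  [ 0  6  4 ]
R3 <- R3 - (-2)*R1:  [   0  -24  -20 ]
R3 <- R3 - (-4)*R2:  [  0   0  -4 ]
Multipliers (in order of application): m_{21} = -3, m_{31} = -2, m_{32} = -4

multipliers: -3, -2, -4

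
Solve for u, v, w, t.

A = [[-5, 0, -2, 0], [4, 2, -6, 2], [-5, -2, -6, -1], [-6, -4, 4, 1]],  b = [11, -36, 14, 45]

(-3, -5, 2, -1)

Forward elimination on [A|b]:
R2 <- R2 - (-4/5)*R1:  [      0       2   -38/5       2  -136/5 ]
R3 <- R3 - (1)*R1:  [  0  -2  -4  -1   3 ]
R4 <- R4 - (6/5)*R1:  [     0     -4   32/5      1  159/5 ]
R3 <- R3 - (-1)*R2:  [      0       0   -58/5       1  -121/5 ]
R4 <- R4 - (-2)*R2:  [      0       0   -44/5       5  -113/5 ]
R4 <- R4 - (22/29)*R3:  [       0        0        0   123/29  -123/29 ]
Row echelon form:
[ -5  0     -2       0  |       11 ]
[  0  2  -38/5       2  |   -136/5 ]
[  0  0  -58/5       1  |   -121/5 ]
[  0  0      0  123/29  |  -123/29 ]
Back-substitution:
t = (-123/29) / (123/29) = -1
w = (-121/5 - (1)*(-1)) / (-58/5) = 2
v = (-136/5 - (-38/5)*(2) - (2)*(-1)) / 2 = -5
u = (11 - (-2)*(2)) / -5 = -3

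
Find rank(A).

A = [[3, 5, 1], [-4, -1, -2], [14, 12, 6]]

rank(A) = 2

Row reduction:
R2 <- R2 - (-4/3)*R1:  [    0  17/3  -2/3 ]
R3 <- R3 - (14/3)*R1:  [     0  -34/3    4/3 ]
R3 <- R3 - (-2)*R2:  [ 0  0  0 ]
Row echelon form:
[ 3     5     1 ]
[ 0  17/3  -2/3 ]
[ 0     0     0 ]
Nonzero rows / pivot columns: 2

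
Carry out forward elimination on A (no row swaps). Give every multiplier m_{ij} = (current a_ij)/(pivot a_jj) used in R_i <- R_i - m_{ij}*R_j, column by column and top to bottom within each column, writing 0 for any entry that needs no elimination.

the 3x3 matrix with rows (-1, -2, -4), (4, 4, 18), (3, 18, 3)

Forward elimination:
R2 <- R2 - (-4)*R1:  [  0  -4   2 ]
R3 <- R3 - (-3)*R1:  [  0  12  -9 ]
R3 <- R3 - (-3)*R2:  [  0   0  -3 ]
Multipliers (in order of application): m_{21} = -4, m_{31} = -3, m_{32} = -3

multipliers: -4, -3, -3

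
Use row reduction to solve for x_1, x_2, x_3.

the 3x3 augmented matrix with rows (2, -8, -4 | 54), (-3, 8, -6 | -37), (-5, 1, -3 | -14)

(3, -5, -2)

Forward elimination on [A|b]:
R2 <- R2 - (-3/2)*R1:  [   0   -4  -12   44 ]
R3 <- R3 - (-5/2)*R1:  [   0  -19  -13  121 ]
R3 <- R3 - (19/4)*R2:  [   0    0   44  -88 ]
Row echelon form:
[ 2  -8   -4  |   54 ]
[ 0  -4  -12  |   44 ]
[ 0   0   44  |  -88 ]
Back-substitution:
x_3 = (-88) / 44 = -2
x_2 = (44 - (-12)*(-2)) / -4 = -5
x_1 = (54 - (-8)*(-5) - (-4)*(-2)) / 2 = 3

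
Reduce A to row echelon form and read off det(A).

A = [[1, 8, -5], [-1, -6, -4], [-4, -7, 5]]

Forward elimination:
R2 <- R2 - (-1)*R1:  [  0   2  -9 ]
R3 <- R3 - (-4)*R1:  [   0   25  -15 ]
R3 <- R3 - (25/2)*R2:  [     0      0  195/2 ]
Upper-triangular form:
[ 1  8     -5 ]
[ 0  2     -9 ]
[ 0  0  195/2 ]
det(A) = (-1)^0 * (1) * (2) * (195/2) = 195  (0 row swaps -> sign +1)

det(A) = 195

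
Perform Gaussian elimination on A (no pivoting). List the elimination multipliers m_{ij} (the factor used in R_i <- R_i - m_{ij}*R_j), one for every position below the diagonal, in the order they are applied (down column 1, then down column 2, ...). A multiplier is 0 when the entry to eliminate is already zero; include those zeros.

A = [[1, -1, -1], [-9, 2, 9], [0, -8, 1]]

multipliers: -9, 0, 8/7

Forward elimination:
R2 <- R2 - (-9)*R1:  [  0  -7   0 ]
R3: entry in column 1 is already 0 -> m_{31} = 0 (no row operation needed)
R3 <- R3 - (8/7)*R2:  [ 0  0  1 ]
Multipliers (in order of application): m_{21} = -9, m_{31} = 0, m_{32} = 8/7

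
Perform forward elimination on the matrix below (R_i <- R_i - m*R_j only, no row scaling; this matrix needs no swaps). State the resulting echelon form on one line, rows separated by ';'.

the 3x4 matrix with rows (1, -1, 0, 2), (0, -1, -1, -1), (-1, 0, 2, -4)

REF = [1 -1 0 2; 0 -1 -1 -1; 0 0 3 -1]

Forward elimination:
R3 <- R3 - (-1)*R1:  [  0  -1   2  -2 ]
R3 <- R3 - (1)*R2:  [  0   0   3  -1 ]
Row echelon form:
[ 1  -1   0   2 ]
[ 0  -1  -1  -1 ]
[ 0   0   3  -1 ]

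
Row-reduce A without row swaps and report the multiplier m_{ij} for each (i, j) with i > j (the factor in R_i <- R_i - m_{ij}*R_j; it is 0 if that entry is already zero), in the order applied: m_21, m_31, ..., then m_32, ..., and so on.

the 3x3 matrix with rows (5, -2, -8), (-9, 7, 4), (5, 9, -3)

multipliers: -9/5, 1, 55/17

Forward elimination:
R2 <- R2 - (-9/5)*R1:  [     0   17/5  -52/5 ]
R3 <- R3 - (1)*R1:  [  0  11   5 ]
R3 <- R3 - (55/17)*R2:  [      0       0  657/17 ]
Multipliers (in order of application): m_{21} = -9/5, m_{31} = 1, m_{32} = 55/17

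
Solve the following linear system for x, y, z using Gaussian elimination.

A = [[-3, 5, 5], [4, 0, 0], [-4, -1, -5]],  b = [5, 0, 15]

Forward elimination on [A|b]:
R2 <- R2 - (-4/3)*R1:  [    0  20/3  20/3  20/3 ]
R3 <- R3 - (4/3)*R1:  [     0  -23/3  -35/3   25/3 ]
R3 <- R3 - (-23/20)*R2:  [  0   0  -4  16 ]
Row echelon form:
[ -3     5     5  |     5 ]
[  0  20/3  20/3  |  20/3 ]
[  0     0    -4  |    16 ]
Back-substitution:
z = (16) / -4 = -4
y = (20/3 - (20/3)*(-4)) / (20/3) = 5
x = (5 - (5)*(5) - (5)*(-4)) / -3 = 0

(0, 5, -4)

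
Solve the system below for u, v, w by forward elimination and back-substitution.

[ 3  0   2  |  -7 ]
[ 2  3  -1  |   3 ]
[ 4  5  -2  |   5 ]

(-1, 1, -2)

Forward elimination on [A|b]:
R2 <- R2 - (2/3)*R1:  [    0     3  -7/3  23/3 ]
R3 <- R3 - (4/3)*R1:  [     0      5  -14/3   43/3 ]
R3 <- R3 - (5/3)*R2:  [    0     0  -7/9  14/9 ]
Row echelon form:
[ 3  0     2  |    -7 ]
[ 0  3  -7/3  |  23/3 ]
[ 0  0  -7/9  |  14/9 ]
Back-substitution:
w = (14/9) / (-7/9) = -2
v = (23/3 - (-7/3)*(-2)) / 3 = 1
u = (-7 - (2)*(-2)) / 3 = -1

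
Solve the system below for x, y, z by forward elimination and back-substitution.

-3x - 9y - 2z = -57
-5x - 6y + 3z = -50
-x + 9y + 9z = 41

(4, 5, 0)

Forward elimination on [A|b]:
R2 <- R2 - (5/3)*R1:  [    0     9  19/3    45 ]
R3 <- R3 - (1/3)*R1:  [    0    12  29/3    60 ]
R3 <- R3 - (4/3)*R2:  [    0     0  11/9     0 ]
Row echelon form:
[ -3  -9    -2  |  -57 ]
[  0   9  19/3  |   45 ]
[  0   0  11/9  |    0 ]
Back-substitution:
z = (0) / (11/9) = 0
y = (45 - (19/3)*(0)) / 9 = 5
x = (-57 - (-9)*(5) - (-2)*(0)) / -3 = 4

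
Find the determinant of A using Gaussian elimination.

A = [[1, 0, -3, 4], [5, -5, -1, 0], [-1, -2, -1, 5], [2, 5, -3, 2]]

det(A) = 197

Forward elimination:
R2 <- R2 - (5)*R1:  [   0   -5   14  -20 ]
R3 <- R3 - (-1)*R1:  [  0  -2  -4   9 ]
R4 <- R4 - (2)*R1:  [  0   5   3  -6 ]
R3 <- R3 - (2/5)*R2:  [     0      0  -48/5     17 ]
R4 <- R4 - (-1)*R2:  [   0    0   17  -26 ]
R4 <- R4 - (-85/48)*R3:  [      0       0       0  197/48 ]
Upper-triangular form:
[ 1   0     -3       4 ]
[ 0  -5     14     -20 ]
[ 0   0  -48/5      17 ]
[ 0   0      0  197/48 ]
det(A) = (-1)^0 * (1) * (-5) * (-48/5) * (197/48) = 197  (0 row swaps -> sign +1)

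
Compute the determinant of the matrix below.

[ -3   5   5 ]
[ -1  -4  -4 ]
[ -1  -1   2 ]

det(A) = 51

Forward elimination:
R2 <- R2 - (1/3)*R1:  [     0  -17/3  -17/3 ]
R3 <- R3 - (1/3)*R1:  [    0  -8/3   1/3 ]
R3 <- R3 - (8/17)*R2:  [ 0  0  3 ]
Upper-triangular form:
[ -3      5      5 ]
[  0  -17/3  -17/3 ]
[  0      0      3 ]
det(A) = (-1)^0 * (-3) * (-17/3) * (3) = 51  (0 row swaps -> sign +1)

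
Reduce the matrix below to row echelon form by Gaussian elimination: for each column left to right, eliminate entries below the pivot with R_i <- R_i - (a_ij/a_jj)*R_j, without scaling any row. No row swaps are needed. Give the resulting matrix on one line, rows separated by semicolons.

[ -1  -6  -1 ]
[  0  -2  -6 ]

REF = [-1 -6 -1; 0 -2 -6]

Forward elimination:
Row echelon form:
[ -1  -6  -1 ]
[  0  -2  -6 ]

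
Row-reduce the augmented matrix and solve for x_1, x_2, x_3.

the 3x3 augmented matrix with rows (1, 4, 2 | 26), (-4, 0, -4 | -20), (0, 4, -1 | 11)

Forward elimination on [A|b]:
R2 <- R2 - (-4)*R1:  [  0  16   4  84 ]
R3 <- R3 - (1/4)*R2:  [   0    0   -2  -10 ]
Row echelon form:
[ 1   4   2  |   26 ]
[ 0  16   4  |   84 ]
[ 0   0  -2  |  -10 ]
Back-substitution:
x_3 = (-10) / -2 = 5
x_2 = (84 - (4)*(5)) / 16 = 4
x_1 = (26 - (4)*(4) - (2)*(5)) / 1 = 0

(0, 4, 5)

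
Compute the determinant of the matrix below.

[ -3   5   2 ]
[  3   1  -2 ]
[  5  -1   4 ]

det(A) = -132

Forward elimination:
R2 <- R2 - (-1)*R1:  [ 0  6  0 ]
R3 <- R3 - (-5/3)*R1:  [    0  22/3  22/3 ]
R3 <- R3 - (11/9)*R2:  [    0     0  22/3 ]
Upper-triangular form:
[ -3  5     2 ]
[  0  6     0 ]
[  0  0  22/3 ]
det(A) = (-1)^0 * (-3) * (6) * (22/3) = -132  (0 row swaps -> sign +1)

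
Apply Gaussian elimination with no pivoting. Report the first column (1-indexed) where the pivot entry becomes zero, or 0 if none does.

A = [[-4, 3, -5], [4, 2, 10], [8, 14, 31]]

Naive forward elimination:
R2 <- R2 - (-1)*R1:  [ 0  5  5 ]
R3 <- R3 - (-2)*R1:  [  0  20  21 ]
R3 <- R3 - (4)*R2:  [ 0  0  1 ]
All pivots nonzero; naive elimination completes without hitting a zero pivot.

first zero-pivot column = 0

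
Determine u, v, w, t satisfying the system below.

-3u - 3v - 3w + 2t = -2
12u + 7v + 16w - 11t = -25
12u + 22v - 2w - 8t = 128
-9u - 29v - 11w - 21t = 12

(-2, 5, -5, -4)

Forward elimination on [A|b]:
R2 <- R2 - (-4)*R1:  [   0   -5    4   -3  -33 ]
R3 <- R3 - (-4)*R1:  [   0   10  -14    0  120 ]
R4 <- R4 - (3)*R1:  [   0  -20   -2  -27   18 ]
R3 <- R3 - (-2)*R2:  [  0   0  -6  -6  54 ]
R4 <- R4 - (4)*R2:  [   0    0  -18  -15  150 ]
R4 <- R4 - (3)*R3:  [   0    0    0    3  -12 ]
Row echelon form:
[ -3  -3  -3   2  |   -2 ]
[  0  -5   4  -3  |  -33 ]
[  0   0  -6  -6  |   54 ]
[  0   0   0   3  |  -12 ]
Back-substitution:
t = (-12) / 3 = -4
w = (54 - (-6)*(-4)) / -6 = -5
v = (-33 - (4)*(-5) - (-3)*(-4)) / -5 = 5
u = (-2 - (-3)*(5) - (-3)*(-5) - (2)*(-4)) / -3 = -2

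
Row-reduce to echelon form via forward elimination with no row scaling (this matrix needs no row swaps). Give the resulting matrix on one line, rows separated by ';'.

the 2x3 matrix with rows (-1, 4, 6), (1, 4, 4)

Forward elimination:
R2 <- R2 - (-1)*R1:  [  0   8  10 ]
Row echelon form:
[ -1  4   6 ]
[  0  8  10 ]

REF = [-1 4 6; 0 8 10]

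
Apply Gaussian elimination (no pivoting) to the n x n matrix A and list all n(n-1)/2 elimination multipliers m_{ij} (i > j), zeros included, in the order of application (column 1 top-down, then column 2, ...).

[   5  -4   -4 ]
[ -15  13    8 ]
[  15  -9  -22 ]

Forward elimination:
R2 <- R2 - (-3)*R1:  [  0   1  -4 ]
R3 <- R3 - (3)*R1:  [   0    3  -10 ]
R3 <- R3 - (3)*R2:  [ 0  0  2 ]
Multipliers (in order of application): m_{21} = -3, m_{31} = 3, m_{32} = 3

multipliers: -3, 3, 3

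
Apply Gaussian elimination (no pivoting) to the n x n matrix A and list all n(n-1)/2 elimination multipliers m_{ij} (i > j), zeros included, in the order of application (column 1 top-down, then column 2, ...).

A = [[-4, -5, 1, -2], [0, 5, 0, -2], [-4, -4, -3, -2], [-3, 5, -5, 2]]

multipliers: 0, 1, 3/4, 1/5, 7/4, 23/16

Forward elimination:
R2: entry in column 1 is already 0 -> m_{21} = 0 (no row operation needed)
R3 <- R3 - (1)*R1:  [  0   1  -4   0 ]
R4 <- R4 - (3/4)*R1:  [     0   35/4  -23/4    7/2 ]
R3 <- R3 - (1/5)*R2:  [   0    0   -4  2/5 ]
R4 <- R4 - (7/4)*R2:  [     0      0  -23/4      7 ]
R4 <- R4 - (23/16)*R3:  [      0       0       0  257/40 ]
Multipliers (in order of application): m_{21} = 0, m_{31} = 1, m_{41} = 3/4, m_{32} = 1/5, m_{42} = 7/4, m_{43} = 23/16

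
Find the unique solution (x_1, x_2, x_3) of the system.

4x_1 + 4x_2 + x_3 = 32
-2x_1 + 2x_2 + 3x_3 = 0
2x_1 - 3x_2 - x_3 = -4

Forward elimination on [A|b]:
R2 <- R2 - (-1/2)*R1:  [   0    4  7/2   16 ]
R3 <- R3 - (1/2)*R1:  [    0    -5  -3/2   -20 ]
R3 <- R3 - (-5/4)*R2:  [    0     0  23/8     0 ]
Row echelon form:
[ 4  4     1  |  32 ]
[ 0  4   7/2  |  16 ]
[ 0  0  23/8  |   0 ]
Back-substitution:
x_3 = (0) / (23/8) = 0
x_2 = (16 - (7/2)*(0)) / 4 = 4
x_1 = (32 - (4)*(4) - (1)*(0)) / 4 = 4

(4, 4, 0)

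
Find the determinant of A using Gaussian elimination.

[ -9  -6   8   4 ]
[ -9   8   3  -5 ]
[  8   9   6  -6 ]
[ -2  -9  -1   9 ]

Forward elimination:
R2 <- R2 - (1)*R1:  [  0  14  -5  -9 ]
R3 <- R3 - (-8/9)*R1:  [     0   11/3  118/9  -22/9 ]
R4 <- R4 - (2/9)*R1:  [     0  -23/3  -25/9   73/9 ]
R3 <- R3 - (11/42)*R2:  [        0         0  1817/126   -11/126 ]
R4 <- R4 - (-23/42)*R2:  [        0         0  -695/126   401/126 ]
R4 <- R4 - (-695/1817)*R3:  [         0          0          0  5722/1817 ]
Upper-triangular form:
[ -9  -6         8          4 ]
[  0  14        -5         -9 ]
[  0   0  1817/126    -11/126 ]
[  0   0         0  5722/1817 ]
det(A) = (-1)^0 * (-9) * (14) * (1817/126) * (5722/1817) = -5722  (0 row swaps -> sign +1)

det(A) = -5722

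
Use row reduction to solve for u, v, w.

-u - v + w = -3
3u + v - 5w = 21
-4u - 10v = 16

Forward elimination on [A|b]:
R2 <- R2 - (-3)*R1:  [  0  -2  -2  12 ]
R3 <- R3 - (4)*R1:  [  0  -6  -4  28 ]
R3 <- R3 - (3)*R2:  [  0   0   2  -8 ]
Row echelon form:
[ -1  -1   1  |  -3 ]
[  0  -2  -2  |  12 ]
[  0   0   2  |  -8 ]
Back-substitution:
w = (-8) / 2 = -4
v = (12 - (-2)*(-4)) / -2 = -2
u = (-3 - (-1)*(-2) - (1)*(-4)) / -1 = 1

(1, -2, -4)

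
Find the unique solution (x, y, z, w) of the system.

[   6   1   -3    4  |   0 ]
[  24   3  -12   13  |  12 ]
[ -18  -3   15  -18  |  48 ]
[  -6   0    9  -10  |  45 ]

(5, -3, 5, -3)

Forward elimination on [A|b]:
R2 <- R2 - (4)*R1:  [  0  -1   0  -3  12 ]
R3 <- R3 - (-3)*R1:  [  0   0   6  -6  48 ]
R4 <- R4 - (-1)*R1:  [  0   1   6  -6  45 ]
R4 <- R4 - (-1)*R2:  [  0   0   6  -9  57 ]
R4 <- R4 - (1)*R3:  [  0   0   0  -3   9 ]
Row echelon form:
[ 6   1  -3   4  |   0 ]
[ 0  -1   0  -3  |  12 ]
[ 0   0   6  -6  |  48 ]
[ 0   0   0  -3  |   9 ]
Back-substitution:
w = (9) / -3 = -3
z = (48 - (-6)*(-3)) / 6 = 5
y = (12 - (-3)*(-3)) / -1 = -3
x = (0 - (1)*(-3) - (-3)*(5) - (4)*(-3)) / 6 = 5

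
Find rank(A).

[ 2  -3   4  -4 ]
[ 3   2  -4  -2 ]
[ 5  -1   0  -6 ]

Row reduction:
R2 <- R2 - (3/2)*R1:  [    0  13/2   -10     4 ]
R3 <- R3 - (5/2)*R1:  [    0  13/2   -10     4 ]
R3 <- R3 - (1)*R2:  [ 0  0  0  0 ]
Row echelon form:
[ 2    -3    4  -4 ]
[ 0  13/2  -10   4 ]
[ 0     0    0   0 ]
Nonzero rows / pivot columns: 2

rank(A) = 2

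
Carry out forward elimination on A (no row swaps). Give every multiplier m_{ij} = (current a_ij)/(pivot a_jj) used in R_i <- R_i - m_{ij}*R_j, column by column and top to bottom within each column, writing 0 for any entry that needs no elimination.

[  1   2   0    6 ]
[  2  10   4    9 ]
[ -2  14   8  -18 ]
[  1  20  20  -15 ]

Forward elimination:
R2 <- R2 - (2)*R1:  [  0   6   4  -3 ]
R3 <- R3 - (-2)*R1:  [  0  18   8  -6 ]
R4 <- R4 - (1)*R1:  [   0   18   20  -21 ]
R3 <- R3 - (3)*R2:  [  0   0  -4   3 ]
R4 <- R4 - (3)*R2:  [   0    0    8  -12 ]
R4 <- R4 - (-2)*R3:  [  0   0   0  -6 ]
Multipliers (in order of application): m_{21} = 2, m_{31} = -2, m_{41} = 1, m_{32} = 3, m_{42} = 3, m_{43} = -2

multipliers: 2, -2, 1, 3, 3, -2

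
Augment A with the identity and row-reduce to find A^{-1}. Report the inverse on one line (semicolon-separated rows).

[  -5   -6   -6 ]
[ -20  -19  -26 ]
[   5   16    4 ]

Gauss-Jordan on [A | I]:
R1 <- (1/-5)*R1:  [    1   6/5   6/5  |  -1/5     0     0 ]
R2 <- R2 - (-20)*R1:  [  0   5  -2  |  -4   1   0 ]
R3 <- R3 - (5)*R1:  [  0  10  -2  |   1   0   1 ]
R2 <- (1/5)*R2:  [    0     1  -2/5  |  -4/5   1/5     0 ]
R1 <- R1 - (6/5)*R2:  [     1      0  42/25  |  19/25  -6/25      0 ]
R3 <- R3 - (10)*R2:  [  0   0   2  |   9  -2   1 ]
R3 <- (1/2)*R3:  [   0    0    1  |  9/2   -1  1/2 ]
R1 <- R1 - (42/25)*R3:  [      1       0       0  |   -34/5   36/25  -21/25 ]
R2 <- R2 - (-2/5)*R3:  [    0     1     0  |     1  -1/5   1/5 ]
Right block of [I | A^{-1}] is the inverse:
[ -34/5  36/25  -21/25 ]
[     1   -1/5     1/5 ]
[   9/2     -1     1/2 ]

inverse = [-34/5 36/25 -21/25; 1 -1/5 1/5; 9/2 -1 1/2]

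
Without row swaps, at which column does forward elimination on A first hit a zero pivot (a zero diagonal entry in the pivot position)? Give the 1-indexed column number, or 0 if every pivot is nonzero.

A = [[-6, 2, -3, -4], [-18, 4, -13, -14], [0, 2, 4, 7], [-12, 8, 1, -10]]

first zero-pivot column = 3

Naive forward elimination:
R2 <- R2 - (3)*R1:  [  0  -2  -4  -2 ]
R4 <- R4 - (2)*R1:  [  0   4   7  -2 ]
R3 <- R3 - (-1)*R2:  [ 0  0  0  5 ]
R4 <- R4 - (-2)*R2:  [  0   0  -1  -6 ]
Matrix at this point:
[ -6   2  -3  -4 ]
[  0  -2  -4  -2 ]
[  0   0   0   5 ]
[  0   0  -1  -6 ]
Pivot entry (3,3) is zero but row 4 has -1 in column 3 -> naive elimination stops; a row interchange (e.g. R3 <-> R4) would be required here.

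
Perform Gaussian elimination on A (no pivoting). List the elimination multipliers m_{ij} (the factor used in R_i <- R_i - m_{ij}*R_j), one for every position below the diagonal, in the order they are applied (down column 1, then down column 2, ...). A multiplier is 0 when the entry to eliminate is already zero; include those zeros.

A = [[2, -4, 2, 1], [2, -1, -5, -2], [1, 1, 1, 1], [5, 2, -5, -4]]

Forward elimination:
R2 <- R2 - (1)*R1:  [  0   3  -7  -3 ]
R3 <- R3 - (1/2)*R1:  [   0    3    0  1/2 ]
R4 <- R4 - (5/2)*R1:  [     0     12    -10  -13/2 ]
R3 <- R3 - (1)*R2:  [   0    0    7  7/2 ]
R4 <- R4 - (4)*R2:  [    0     0    18  11/2 ]
R4 <- R4 - (18/7)*R3:  [    0     0     0  -7/2 ]
Multipliers (in order of application): m_{21} = 1, m_{31} = 1/2, m_{41} = 5/2, m_{32} = 1, m_{42} = 4, m_{43} = 18/7

multipliers: 1, 1/2, 5/2, 1, 4, 18/7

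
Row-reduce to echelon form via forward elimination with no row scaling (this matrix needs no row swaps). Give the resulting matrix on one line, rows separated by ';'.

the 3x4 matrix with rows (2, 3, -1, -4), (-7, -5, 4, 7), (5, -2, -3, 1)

REF = [2 3 -1 -4; 0 11/2 1/2 -7; 0 0 4/11 -12/11]

Forward elimination:
R2 <- R2 - (-7/2)*R1:  [    0  11/2   1/2    -7 ]
R3 <- R3 - (5/2)*R1:  [     0  -19/2   -1/2     11 ]
R3 <- R3 - (-19/11)*R2:  [      0       0    4/11  -12/11 ]
Row echelon form:
[ 2     3    -1      -4 ]
[ 0  11/2   1/2      -7 ]
[ 0     0  4/11  -12/11 ]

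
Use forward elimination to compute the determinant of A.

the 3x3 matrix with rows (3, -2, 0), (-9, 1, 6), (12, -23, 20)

det(A) = -30

Forward elimination:
R2 <- R2 - (-3)*R1:  [  0  -5   6 ]
R3 <- R3 - (4)*R1:  [   0  -15   20 ]
R3 <- R3 - (3)*R2:  [ 0  0  2 ]
Upper-triangular form:
[ 3  -2  0 ]
[ 0  -5  6 ]
[ 0   0  2 ]
det(A) = (-1)^0 * (3) * (-5) * (2) = -30  (0 row swaps -> sign +1)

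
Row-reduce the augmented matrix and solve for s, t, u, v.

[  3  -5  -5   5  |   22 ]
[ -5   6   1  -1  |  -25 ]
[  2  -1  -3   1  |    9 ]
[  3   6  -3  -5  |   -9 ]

(-1, -5, -3, -3)

Forward elimination on [A|b]:
R2 <- R2 - (-5/3)*R1:  [     0   -7/3  -22/3   22/3   35/3 ]
R3 <- R3 - (2/3)*R1:  [     0    7/3    1/3   -7/3  -17/3 ]
R4 <- R4 - (1)*R1:  [   0   11    2  -10  -31 ]
R3 <- R3 - (-1)*R2:  [  0   0  -7   5   6 ]
R4 <- R4 - (-33/7)*R2:  [      0       0  -228/7   172/7      24 ]
R4 <- R4 - (228/49)*R3:  [       0        0        0    64/49  -192/49 ]
Row echelon form:
[ 3    -5     -5      5  |       22 ]
[ 0  -7/3  -22/3   22/3  |     35/3 ]
[ 0     0     -7      5  |        6 ]
[ 0     0      0  64/49  |  -192/49 ]
Back-substitution:
v = (-192/49) / (64/49) = -3
u = (6 - (5)*(-3)) / -7 = -3
t = (35/3 - (-22/3)*(-3) - (22/3)*(-3)) / (-7/3) = -5
s = (22 - (-5)*(-5) - (-5)*(-3) - (5)*(-3)) / 3 = -1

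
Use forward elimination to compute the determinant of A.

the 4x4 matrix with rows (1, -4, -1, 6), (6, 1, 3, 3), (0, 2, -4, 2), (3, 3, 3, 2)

Forward elimination:
R2 <- R2 - (6)*R1:  [   0   25    9  -33 ]
R4 <- R4 - (3)*R1:  [   0   15    6  -16 ]
R3 <- R3 - (2/25)*R2:  [       0        0  -118/25   116/25 ]
R4 <- R4 - (3/5)*R2:  [    0     0   3/5  19/5 ]
R4 <- R4 - (-15/118)*R3:  [      0       0       0  259/59 ]
Upper-triangular form:
[ 1  -4       -1       6 ]
[ 0  25        9     -33 ]
[ 0   0  -118/25  116/25 ]
[ 0   0        0  259/59 ]
det(A) = (-1)^0 * (1) * (25) * (-118/25) * (259/59) = -518  (0 row swaps -> sign +1)

det(A) = -518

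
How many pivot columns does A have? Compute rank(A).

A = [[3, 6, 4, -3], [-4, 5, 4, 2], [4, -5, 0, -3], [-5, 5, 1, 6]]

Row reduction:
R2 <- R2 - (-4/3)*R1:  [    0    13  28/3    -2 ]
R3 <- R3 - (4/3)*R1:  [     0    -13  -16/3      1 ]
R4 <- R4 - (-5/3)*R1:  [    0    15  23/3     1 ]
R3 <- R3 - (-1)*R2:  [  0   0   4  -1 ]
R4 <- R4 - (15/13)*R2:  [       0        0  -121/39    43/13 ]
R4 <- R4 - (-121/156)*R3:  [       0        0        0  395/156 ]
Row echelon form:
[ 3   6     4       -3 ]
[ 0  13  28/3       -2 ]
[ 0   0     4       -1 ]
[ 0   0     0  395/156 ]
Nonzero rows / pivot columns: 4

rank(A) = 4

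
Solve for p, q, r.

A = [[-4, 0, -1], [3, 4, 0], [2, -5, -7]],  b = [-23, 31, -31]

(5, 4, 3)

Forward elimination on [A|b]:
R2 <- R2 - (-3/4)*R1:  [    0     4  -3/4  55/4 ]
R3 <- R3 - (-1/2)*R1:  [     0     -5  -15/2  -85/2 ]
R3 <- R3 - (-5/4)*R2:  [       0        0  -135/16  -405/16 ]
Row echelon form:
[ -4  0       -1  |      -23 ]
[  0  4     -3/4  |     55/4 ]
[  0  0  -135/16  |  -405/16 ]
Back-substitution:
r = (-405/16) / (-135/16) = 3
q = (55/4 - (-3/4)*(3)) / 4 = 4
p = (-23 - (-1)*(3)) / -4 = 5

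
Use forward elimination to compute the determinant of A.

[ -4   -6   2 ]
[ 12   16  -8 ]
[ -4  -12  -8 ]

det(A) = -32

Forward elimination:
R2 <- R2 - (-3)*R1:  [  0  -2  -2 ]
R3 <- R3 - (1)*R1:  [   0   -6  -10 ]
R3 <- R3 - (3)*R2:  [  0   0  -4 ]
Upper-triangular form:
[ -4  -6   2 ]
[  0  -2  -2 ]
[  0   0  -4 ]
det(A) = (-1)^0 * (-4) * (-2) * (-4) = -32  (0 row swaps -> sign +1)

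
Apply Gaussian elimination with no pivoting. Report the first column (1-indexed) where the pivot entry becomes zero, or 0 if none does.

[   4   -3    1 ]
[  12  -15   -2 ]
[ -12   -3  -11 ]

first zero-pivot column = 0

Naive forward elimination:
R2 <- R2 - (3)*R1:  [  0  -6  -5 ]
R3 <- R3 - (-3)*R1:  [   0  -12   -8 ]
R3 <- R3 - (2)*R2:  [ 0  0  2 ]
All pivots nonzero; naive elimination completes without hitting a zero pivot.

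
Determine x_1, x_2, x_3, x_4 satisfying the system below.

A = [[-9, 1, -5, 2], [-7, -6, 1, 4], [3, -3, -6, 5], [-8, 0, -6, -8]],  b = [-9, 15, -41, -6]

Forward elimination on [A|b]:
R2 <- R2 - (7/9)*R1:  [     0  -61/9   44/9   22/9     22 ]
R3 <- R3 - (-1/3)*R1:  [     0   -8/3  -23/3   17/3    -44 ]
R4 <- R4 - (8/9)*R1:  [     0   -8/9  -14/9  -88/9      2 ]
R3 <- R3 - (24/61)*R2:  [        0         0   -585/61    287/61  -3212/61 ]
R4 <- R4 - (8/61)*R2:  [       0        0  -134/61  -616/61   -54/61 ]
R4 <- R4 - (134/585)*R3:  [         0          0          0  -6538/585   6538/585 ]
Row echelon form:
[ -9      1       -5          2  |        -9 ]
[  0  -61/9     44/9       22/9  |        22 ]
[  0      0  -585/61     287/61  |  -3212/61 ]
[  0      0        0  -6538/585  |  6538/585 ]
Back-substitution:
x_4 = (6538/585) / (-6538/585) = -1
x_3 = (-3212/61 - (287/61)*(-1)) / (-585/61) = 5
x_2 = (22 - (44/9)*(5) - (22/9)*(-1)) / (-61/9) = 0
x_1 = (-9 - (1)*(0) - (-5)*(5) - (2)*(-1)) / -9 = -2

(-2, 0, 5, -1)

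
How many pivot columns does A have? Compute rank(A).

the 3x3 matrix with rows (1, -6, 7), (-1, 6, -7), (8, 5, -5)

Row reduction:
R2 <- R2 - (-1)*R1:  [ 0  0  0 ]
R3 <- R3 - (8)*R1:  [   0   53  -61 ]
R2 <-> R3   (pivot in column 2 was zero)
[ 1  -6    7 ]
[ 0  53  -61 ]
[ 0   0    0 ]
Row echelon form:
[ 1  -6    7 ]
[ 0  53  -61 ]
[ 0   0    0 ]
Nonzero rows / pivot columns: 2

rank(A) = 2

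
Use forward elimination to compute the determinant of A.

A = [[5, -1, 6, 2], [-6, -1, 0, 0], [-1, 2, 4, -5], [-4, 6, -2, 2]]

Forward elimination:
R2 <- R2 - (-6/5)*R1:  [     0  -11/5   36/5   12/5 ]
R3 <- R3 - (-1/5)*R1:  [     0    9/5   26/5  -23/5 ]
R4 <- R4 - (-4/5)*R1:  [    0  26/5  14/5  18/5 ]
R3 <- R3 - (-9/11)*R2:  [      0       0  122/11  -29/11 ]
R4 <- R4 - (-26/11)*R2:  [      0       0  218/11  102/11 ]
R4 <- R4 - (109/61)*R3:  [      0       0       0  853/61 ]
Upper-triangular form:
[ 5     -1       6       2 ]
[ 0  -11/5    36/5    12/5 ]
[ 0      0  122/11  -29/11 ]
[ 0      0       0  853/61 ]
det(A) = (-1)^0 * (5) * (-11/5) * (122/11) * (853/61) = -1706  (0 row swaps -> sign +1)

det(A) = -1706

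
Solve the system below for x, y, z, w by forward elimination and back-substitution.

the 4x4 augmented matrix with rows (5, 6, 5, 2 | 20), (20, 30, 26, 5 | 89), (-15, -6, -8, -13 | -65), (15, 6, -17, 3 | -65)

Forward elimination on [A|b]:
R2 <- R2 - (4)*R1:  [  0   6   6  -3   9 ]
R3 <- R3 - (-3)*R1:  [  0  12   7  -7  -5 ]
R4 <- R4 - (3)*R1:  [    0   -12   -32    -3  -125 ]
R3 <- R3 - (2)*R2:  [   0    0   -5   -1  -23 ]
R4 <- R4 - (-2)*R2:  [    0     0   -20    -9  -107 ]
R4 <- R4 - (4)*R3:  [   0    0    0   -5  -15 ]
Row echelon form:
[ 5  6   5   2  |   20 ]
[ 0  6   6  -3  |    9 ]
[ 0  0  -5  -1  |  -23 ]
[ 0  0   0  -5  |  -15 ]
Back-substitution:
w = (-15) / -5 = 3
z = (-23 - (-1)*(3)) / -5 = 4
y = (9 - (6)*(4) - (-3)*(3)) / 6 = -1
x = (20 - (6)*(-1) - (5)*(4) - (2)*(3)) / 5 = 0

(0, -1, 4, 3)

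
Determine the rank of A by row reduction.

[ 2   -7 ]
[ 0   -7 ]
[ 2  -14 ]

rank(A) = 2

Row reduction:
R3 <- R3 - (1)*R1:  [  0  -7 ]
R3 <- R3 - (1)*R2:  [ 0  0 ]
Row echelon form:
[ 2  -7 ]
[ 0  -7 ]
[ 0   0 ]
Nonzero rows / pivot columns: 2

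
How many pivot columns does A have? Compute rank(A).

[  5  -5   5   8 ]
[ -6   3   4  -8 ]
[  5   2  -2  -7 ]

Row reduction:
R2 <- R2 - (-6/5)*R1:  [   0   -3   10  8/5 ]
R3 <- R3 - (1)*R1:  [   0    7   -7  -15 ]
R3 <- R3 - (-7/3)*R2:  [       0        0     49/3  -169/15 ]
Row echelon form:
[ 5  -5     5        8 ]
[ 0  -3    10      8/5 ]
[ 0   0  49/3  -169/15 ]
Nonzero rows / pivot columns: 3

rank(A) = 3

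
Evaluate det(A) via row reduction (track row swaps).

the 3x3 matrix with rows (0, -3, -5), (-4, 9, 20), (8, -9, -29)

Forward elimination:
R1 <-> R2   (pivot in column 1 was zero)
[ -4   9   20 ]
[  0  -3   -5 ]
[  8  -9  -29 ]
R3 <- R3 - (-2)*R1:  [  0   9  11 ]
R3 <- R3 - (-3)*R2:  [  0   0  -4 ]
Upper-triangular form:
[ -4   9  20 ]
[  0  -3  -5 ]
[  0   0  -4 ]
det(A) = (-1)^1 * (-4) * (-3) * (-4) = 48  (1 row swap -> sign -1)

det(A) = 48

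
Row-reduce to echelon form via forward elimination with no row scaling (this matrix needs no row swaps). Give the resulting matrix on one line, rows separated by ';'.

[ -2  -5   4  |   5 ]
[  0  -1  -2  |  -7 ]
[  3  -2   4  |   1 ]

Forward elimination:
R3 <- R3 - (-3/2)*R1:  [     0  -19/2     10   17/2 ]
R3 <- R3 - (19/2)*R2:  [  0   0  29  75 ]
Row echelon form:
[ -2  -5   4  |   5 ]
[  0  -1  -2  |  -7 ]
[  0   0  29  |  75 ]

REF = [-2 -5 4 5; 0 -1 -2 -7; 0 0 29 75]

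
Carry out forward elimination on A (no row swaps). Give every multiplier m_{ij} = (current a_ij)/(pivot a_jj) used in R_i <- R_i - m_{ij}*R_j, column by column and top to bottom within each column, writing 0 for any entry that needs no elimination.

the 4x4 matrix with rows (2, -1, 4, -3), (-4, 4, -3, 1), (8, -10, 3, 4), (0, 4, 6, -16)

Forward elimination:
R2 <- R2 - (-2)*R1:  [  0   2   5  -5 ]
R3 <- R3 - (4)*R1:  [   0   -6  -13   16 ]
R4: entry in column 1 is already 0 -> m_{41} = 0 (no row operation needed)
R3 <- R3 - (-3)*R2:  [ 0  0  2  1 ]
R4 <- R4 - (2)*R2:  [  0   0  -4  -6 ]
R4 <- R4 - (-2)*R3:  [  0   0   0  -4 ]
Multipliers (in order of application): m_{21} = -2, m_{31} = 4, m_{41} = 0, m_{32} = -3, m_{42} = 2, m_{43} = -2

multipliers: -2, 4, 0, -3, 2, -2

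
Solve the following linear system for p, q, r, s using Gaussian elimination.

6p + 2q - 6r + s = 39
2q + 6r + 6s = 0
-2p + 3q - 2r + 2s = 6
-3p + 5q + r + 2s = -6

Forward elimination on [A|b]:
R3 <- R3 - (-1/3)*R1:  [    0  11/3    -4   7/3    19 ]
R4 <- R4 - (-1/2)*R1:  [    0     6    -2   5/2  27/2 ]
R3 <- R3 - (11/6)*R2:  [     0      0    -15  -26/3     19 ]
R4 <- R4 - (3)*R2:  [     0      0    -20  -31/2   27/2 ]
R4 <- R4 - (4/3)*R3:  [      0       0       0  -71/18   -71/6 ]
Row echelon form:
[ 6  2   -6       1  |     39 ]
[ 0  2    6       6  |      0 ]
[ 0  0  -15   -26/3  |     19 ]
[ 0  0    0  -71/18  |  -71/6 ]
Back-substitution:
s = (-71/6) / (-71/18) = 3
r = (19 - (-26/3)*(3)) / -15 = -3
q = (0 - (6)*(-3) - (6)*(3)) / 2 = 0
p = (39 - (2)*(0) - (-6)*(-3) - (1)*(3)) / 6 = 3

(3, 0, -3, 3)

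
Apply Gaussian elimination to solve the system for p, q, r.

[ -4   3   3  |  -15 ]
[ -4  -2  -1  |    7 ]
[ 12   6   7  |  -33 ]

(0, -2, -3)

Forward elimination on [A|b]:
R2 <- R2 - (1)*R1:  [  0  -5  -4  22 ]
R3 <- R3 - (-3)*R1:  [   0   15   16  -78 ]
R3 <- R3 - (-3)*R2:  [   0    0    4  -12 ]
Row echelon form:
[ -4   3   3  |  -15 ]
[  0  -5  -4  |   22 ]
[  0   0   4  |  -12 ]
Back-substitution:
r = (-12) / 4 = -3
q = (22 - (-4)*(-3)) / -5 = -2
p = (-15 - (3)*(-2) - (3)*(-3)) / -4 = 0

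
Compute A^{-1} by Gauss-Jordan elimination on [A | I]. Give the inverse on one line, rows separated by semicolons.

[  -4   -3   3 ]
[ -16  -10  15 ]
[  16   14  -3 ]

Gauss-Jordan on [A | I]:
R1 <- (1/-4)*R1:  [    1   3/4  -3/4  |  -1/4     0     0 ]
R2 <- R2 - (-16)*R1:  [  0   2   3  |  -4   1   0 ]
R3 <- R3 - (16)*R1:  [ 0  2  9  |  4  0  1 ]
R2 <- (1/2)*R2:  [   0    1  3/2  |   -2  1/2    0 ]
R1 <- R1 - (3/4)*R2:  [     1      0  -15/8  |    5/4   -3/8      0 ]
R3 <- R3 - (2)*R2:  [  0   0   6  |   8  -1   1 ]
R3 <- (1/6)*R3:  [    0     0     1  |   4/3  -1/6   1/6 ]
R1 <- R1 - (-15/8)*R3:  [      1       0       0  |    15/4  -11/16    5/16 ]
R2 <- R2 - (3/2)*R3:  [    0     1     0  |    -4   3/4  -1/4 ]
Right block of [I | A^{-1}] is the inverse:
[ 15/4  -11/16  5/16 ]
[   -4     3/4  -1/4 ]
[  4/3    -1/6   1/6 ]

inverse = [15/4 -11/16 5/16; -4 3/4 -1/4; 4/3 -1/6 1/6]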